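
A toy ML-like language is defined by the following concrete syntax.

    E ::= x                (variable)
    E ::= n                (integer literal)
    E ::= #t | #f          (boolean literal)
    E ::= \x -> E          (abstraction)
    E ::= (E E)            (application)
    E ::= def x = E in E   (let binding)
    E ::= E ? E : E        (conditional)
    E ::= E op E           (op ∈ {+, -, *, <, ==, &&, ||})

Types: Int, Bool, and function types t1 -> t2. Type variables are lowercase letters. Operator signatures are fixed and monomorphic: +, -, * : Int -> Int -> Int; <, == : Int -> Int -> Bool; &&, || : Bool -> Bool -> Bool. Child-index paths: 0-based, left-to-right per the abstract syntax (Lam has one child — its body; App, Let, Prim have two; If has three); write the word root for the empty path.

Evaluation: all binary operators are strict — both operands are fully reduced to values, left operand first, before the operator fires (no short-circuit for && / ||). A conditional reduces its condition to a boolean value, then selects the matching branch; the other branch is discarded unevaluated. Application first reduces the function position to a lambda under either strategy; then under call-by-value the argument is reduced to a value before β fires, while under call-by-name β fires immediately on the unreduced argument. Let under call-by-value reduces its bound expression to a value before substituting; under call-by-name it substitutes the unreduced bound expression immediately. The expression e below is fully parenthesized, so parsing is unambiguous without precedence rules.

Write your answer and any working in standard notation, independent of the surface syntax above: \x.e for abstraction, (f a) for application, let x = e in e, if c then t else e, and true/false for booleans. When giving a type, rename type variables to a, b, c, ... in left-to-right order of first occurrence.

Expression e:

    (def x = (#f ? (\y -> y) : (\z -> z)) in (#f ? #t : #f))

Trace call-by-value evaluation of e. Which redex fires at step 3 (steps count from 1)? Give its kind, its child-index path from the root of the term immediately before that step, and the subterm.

Answer: if at root : (if false then true else false)

Trace:
step 0: (let x = (if false then (\y.y) else (\z.z)) in (if false then true else false))
step 1: [if@0] (let x = (\z.z) in (if false then true else false))
step 2: [let@root] (if false then true else false)
step 3: [if@root] false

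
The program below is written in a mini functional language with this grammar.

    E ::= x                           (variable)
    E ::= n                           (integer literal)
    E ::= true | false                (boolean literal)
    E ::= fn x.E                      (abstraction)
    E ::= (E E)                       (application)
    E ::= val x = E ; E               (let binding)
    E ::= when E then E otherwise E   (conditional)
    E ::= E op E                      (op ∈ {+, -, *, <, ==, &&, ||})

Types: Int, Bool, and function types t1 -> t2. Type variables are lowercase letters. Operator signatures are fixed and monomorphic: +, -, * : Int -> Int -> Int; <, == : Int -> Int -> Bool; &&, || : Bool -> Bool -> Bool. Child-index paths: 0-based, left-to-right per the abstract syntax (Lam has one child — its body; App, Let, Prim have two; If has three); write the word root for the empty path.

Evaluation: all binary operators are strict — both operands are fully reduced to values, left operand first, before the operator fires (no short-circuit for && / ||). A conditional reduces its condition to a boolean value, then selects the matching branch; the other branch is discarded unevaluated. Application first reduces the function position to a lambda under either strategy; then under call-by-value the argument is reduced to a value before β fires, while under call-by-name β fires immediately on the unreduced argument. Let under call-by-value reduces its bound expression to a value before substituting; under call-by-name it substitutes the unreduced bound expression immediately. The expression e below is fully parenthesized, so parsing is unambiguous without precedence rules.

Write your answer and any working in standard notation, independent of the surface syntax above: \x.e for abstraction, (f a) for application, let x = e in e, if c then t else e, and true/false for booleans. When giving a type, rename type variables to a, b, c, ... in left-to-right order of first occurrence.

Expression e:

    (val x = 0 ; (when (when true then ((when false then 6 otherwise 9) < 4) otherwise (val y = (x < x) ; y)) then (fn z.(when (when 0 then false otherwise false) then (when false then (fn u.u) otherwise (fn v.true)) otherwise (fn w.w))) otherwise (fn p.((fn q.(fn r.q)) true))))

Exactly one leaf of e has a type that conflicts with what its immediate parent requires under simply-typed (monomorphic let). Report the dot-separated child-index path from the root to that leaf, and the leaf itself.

Derivation:
let x : Int
  unify Bool ~ Bool
  unify Bool ~ Bool
  unify Int ~ Int
  unify Int ~ Int
  unify Int ~ Int
x : Int
  unify Int ~ Int
x : Int
  unify Int ~ Int
let y : Bool
y : Bool
  unify Bool ~ Bool
  unify Bool ~ Bool
  unify Int ~ Bool
  FAIL: mismatch Int ~ Bool

Answer: 1.1.0.0.0 : 0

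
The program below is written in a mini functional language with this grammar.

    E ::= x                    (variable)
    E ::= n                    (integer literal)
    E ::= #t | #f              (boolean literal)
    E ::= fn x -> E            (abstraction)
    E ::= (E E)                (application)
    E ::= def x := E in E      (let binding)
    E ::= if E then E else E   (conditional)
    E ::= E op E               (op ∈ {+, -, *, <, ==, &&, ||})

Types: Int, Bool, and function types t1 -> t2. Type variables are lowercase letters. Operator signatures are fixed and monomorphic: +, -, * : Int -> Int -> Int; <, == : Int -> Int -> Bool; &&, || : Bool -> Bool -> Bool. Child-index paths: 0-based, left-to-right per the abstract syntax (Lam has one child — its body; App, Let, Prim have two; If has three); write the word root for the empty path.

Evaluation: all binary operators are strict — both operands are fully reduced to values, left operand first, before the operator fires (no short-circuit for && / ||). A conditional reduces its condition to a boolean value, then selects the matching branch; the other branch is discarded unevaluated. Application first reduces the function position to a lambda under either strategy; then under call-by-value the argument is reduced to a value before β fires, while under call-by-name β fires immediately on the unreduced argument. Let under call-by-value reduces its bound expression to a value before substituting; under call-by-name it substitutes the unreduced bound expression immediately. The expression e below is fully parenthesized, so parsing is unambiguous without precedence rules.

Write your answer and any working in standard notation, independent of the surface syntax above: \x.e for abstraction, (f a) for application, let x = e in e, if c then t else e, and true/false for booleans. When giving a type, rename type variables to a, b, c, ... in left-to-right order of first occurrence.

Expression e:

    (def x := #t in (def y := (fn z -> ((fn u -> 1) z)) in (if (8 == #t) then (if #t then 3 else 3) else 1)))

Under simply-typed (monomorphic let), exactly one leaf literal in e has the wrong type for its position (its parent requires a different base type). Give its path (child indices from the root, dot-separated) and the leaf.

Derivation:
let x : Bool
\u._ : b -> Int
z : a
  unify b -> Int ~ a -> c
  unify b ~ a
  unify Int ~ c
_ _ : Int
\z._ : a -> Int
let y : a -> Int
  unify Int ~ Int
  unify Bool ~ Int
  FAIL: mismatch Bool ~ Int

Answer: 1.1.0.1 : true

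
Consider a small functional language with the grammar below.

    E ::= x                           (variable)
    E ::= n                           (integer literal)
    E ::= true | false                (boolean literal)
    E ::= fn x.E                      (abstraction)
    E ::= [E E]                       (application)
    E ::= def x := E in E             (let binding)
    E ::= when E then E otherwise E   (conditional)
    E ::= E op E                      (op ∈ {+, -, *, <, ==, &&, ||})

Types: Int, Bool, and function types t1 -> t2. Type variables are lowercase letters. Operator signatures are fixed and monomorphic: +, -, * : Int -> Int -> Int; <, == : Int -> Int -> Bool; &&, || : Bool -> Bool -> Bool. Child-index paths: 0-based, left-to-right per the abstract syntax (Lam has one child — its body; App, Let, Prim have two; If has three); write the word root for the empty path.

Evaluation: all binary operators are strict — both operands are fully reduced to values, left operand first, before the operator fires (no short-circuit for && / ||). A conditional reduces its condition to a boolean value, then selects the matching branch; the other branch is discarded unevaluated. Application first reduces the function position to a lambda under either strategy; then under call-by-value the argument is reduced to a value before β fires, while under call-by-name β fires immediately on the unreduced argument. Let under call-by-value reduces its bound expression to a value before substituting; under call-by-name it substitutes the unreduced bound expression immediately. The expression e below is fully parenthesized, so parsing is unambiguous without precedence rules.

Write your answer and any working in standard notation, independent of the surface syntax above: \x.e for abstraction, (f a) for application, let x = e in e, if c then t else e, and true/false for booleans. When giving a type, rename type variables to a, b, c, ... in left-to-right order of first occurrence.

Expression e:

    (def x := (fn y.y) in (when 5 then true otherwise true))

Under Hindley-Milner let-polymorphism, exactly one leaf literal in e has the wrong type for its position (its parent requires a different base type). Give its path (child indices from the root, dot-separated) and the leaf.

Derivation:
y : a
\y._ : a -> a
let x : forall. a -> a
  unify Int ~ Bool
  FAIL: mismatch Int ~ Bool

Answer: 1.0 : 5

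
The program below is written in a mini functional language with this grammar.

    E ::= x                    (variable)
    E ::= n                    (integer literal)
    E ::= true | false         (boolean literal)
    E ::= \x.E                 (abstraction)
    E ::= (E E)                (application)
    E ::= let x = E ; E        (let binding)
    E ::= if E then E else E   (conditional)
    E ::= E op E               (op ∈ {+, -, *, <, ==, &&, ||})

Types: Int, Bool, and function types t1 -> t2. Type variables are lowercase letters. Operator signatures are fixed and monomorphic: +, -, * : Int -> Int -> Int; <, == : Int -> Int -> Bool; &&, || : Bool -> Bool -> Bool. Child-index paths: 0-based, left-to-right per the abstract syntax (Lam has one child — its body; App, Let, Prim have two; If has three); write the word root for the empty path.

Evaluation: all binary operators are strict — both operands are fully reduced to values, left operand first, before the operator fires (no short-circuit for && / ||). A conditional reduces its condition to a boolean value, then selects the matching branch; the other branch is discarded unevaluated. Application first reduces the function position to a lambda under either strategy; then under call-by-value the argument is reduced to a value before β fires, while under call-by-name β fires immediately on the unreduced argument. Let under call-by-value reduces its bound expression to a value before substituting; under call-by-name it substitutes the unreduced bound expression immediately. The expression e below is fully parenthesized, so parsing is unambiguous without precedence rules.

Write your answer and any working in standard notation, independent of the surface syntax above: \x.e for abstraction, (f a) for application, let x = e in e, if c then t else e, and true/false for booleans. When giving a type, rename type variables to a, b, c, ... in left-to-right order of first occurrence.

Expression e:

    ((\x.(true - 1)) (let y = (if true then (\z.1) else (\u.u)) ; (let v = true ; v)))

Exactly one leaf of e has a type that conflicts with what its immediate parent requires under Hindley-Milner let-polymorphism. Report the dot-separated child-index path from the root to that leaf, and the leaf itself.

Trace:
  unify Bool ~ Int
  FAIL: mismatch Bool ~ Int

Answer: 0.0.0 : true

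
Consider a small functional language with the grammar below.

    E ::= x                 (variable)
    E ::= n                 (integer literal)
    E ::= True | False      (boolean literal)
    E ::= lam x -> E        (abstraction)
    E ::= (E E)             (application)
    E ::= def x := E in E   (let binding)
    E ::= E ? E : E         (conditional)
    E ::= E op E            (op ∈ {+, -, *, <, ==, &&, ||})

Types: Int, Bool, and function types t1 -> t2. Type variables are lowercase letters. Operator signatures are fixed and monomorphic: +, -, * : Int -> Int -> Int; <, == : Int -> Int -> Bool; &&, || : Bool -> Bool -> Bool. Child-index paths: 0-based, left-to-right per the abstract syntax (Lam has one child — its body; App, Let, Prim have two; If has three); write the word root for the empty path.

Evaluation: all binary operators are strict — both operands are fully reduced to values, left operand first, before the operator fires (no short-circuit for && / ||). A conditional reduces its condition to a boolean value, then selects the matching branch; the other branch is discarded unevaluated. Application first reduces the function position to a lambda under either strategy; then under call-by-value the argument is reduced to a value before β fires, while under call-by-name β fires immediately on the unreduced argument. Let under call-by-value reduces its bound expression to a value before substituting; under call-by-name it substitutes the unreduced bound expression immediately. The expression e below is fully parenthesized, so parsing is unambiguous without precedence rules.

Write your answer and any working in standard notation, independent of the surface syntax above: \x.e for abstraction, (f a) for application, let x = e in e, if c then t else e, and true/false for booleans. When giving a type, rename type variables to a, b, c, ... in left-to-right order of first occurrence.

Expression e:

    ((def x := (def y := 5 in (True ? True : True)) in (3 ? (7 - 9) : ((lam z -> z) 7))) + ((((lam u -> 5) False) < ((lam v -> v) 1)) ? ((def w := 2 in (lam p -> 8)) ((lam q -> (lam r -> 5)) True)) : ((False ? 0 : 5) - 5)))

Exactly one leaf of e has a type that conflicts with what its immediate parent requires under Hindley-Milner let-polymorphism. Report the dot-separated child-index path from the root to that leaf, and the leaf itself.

Answer: 0.1.0 : 3

Trace:
let y : Int
  unify Bool ~ Bool
  unify Bool ~ Bool
let x : Bool
  unify Int ~ Bool
  FAIL: mismatch Int ~ Bool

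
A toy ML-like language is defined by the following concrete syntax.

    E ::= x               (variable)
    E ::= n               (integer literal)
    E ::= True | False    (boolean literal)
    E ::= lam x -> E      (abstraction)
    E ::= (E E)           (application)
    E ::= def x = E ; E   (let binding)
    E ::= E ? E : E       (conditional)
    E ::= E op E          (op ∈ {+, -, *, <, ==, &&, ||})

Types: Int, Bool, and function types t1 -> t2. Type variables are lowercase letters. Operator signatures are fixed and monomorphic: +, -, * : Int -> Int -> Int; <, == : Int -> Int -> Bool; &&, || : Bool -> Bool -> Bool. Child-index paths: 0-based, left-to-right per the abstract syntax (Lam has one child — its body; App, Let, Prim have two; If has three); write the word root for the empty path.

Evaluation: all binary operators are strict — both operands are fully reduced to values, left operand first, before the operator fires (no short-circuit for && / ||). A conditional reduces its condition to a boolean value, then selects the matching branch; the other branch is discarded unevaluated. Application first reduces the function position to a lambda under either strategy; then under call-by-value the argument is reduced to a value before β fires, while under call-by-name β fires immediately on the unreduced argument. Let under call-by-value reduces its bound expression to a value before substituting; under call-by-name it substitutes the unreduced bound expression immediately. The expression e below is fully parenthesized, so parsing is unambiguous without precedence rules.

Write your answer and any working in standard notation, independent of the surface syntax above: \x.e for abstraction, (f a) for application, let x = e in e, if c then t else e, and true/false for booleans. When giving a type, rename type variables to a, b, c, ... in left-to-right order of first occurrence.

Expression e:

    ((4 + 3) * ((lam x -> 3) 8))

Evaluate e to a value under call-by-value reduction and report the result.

Working:
step 0: ((4 + 3) * ((\x.3) 8))
step 1: [delta@0] (7 * ((\x.3) 8))
step 2: [beta@1] (7 * 3)
step 3: [delta@root] 21

Answer: 21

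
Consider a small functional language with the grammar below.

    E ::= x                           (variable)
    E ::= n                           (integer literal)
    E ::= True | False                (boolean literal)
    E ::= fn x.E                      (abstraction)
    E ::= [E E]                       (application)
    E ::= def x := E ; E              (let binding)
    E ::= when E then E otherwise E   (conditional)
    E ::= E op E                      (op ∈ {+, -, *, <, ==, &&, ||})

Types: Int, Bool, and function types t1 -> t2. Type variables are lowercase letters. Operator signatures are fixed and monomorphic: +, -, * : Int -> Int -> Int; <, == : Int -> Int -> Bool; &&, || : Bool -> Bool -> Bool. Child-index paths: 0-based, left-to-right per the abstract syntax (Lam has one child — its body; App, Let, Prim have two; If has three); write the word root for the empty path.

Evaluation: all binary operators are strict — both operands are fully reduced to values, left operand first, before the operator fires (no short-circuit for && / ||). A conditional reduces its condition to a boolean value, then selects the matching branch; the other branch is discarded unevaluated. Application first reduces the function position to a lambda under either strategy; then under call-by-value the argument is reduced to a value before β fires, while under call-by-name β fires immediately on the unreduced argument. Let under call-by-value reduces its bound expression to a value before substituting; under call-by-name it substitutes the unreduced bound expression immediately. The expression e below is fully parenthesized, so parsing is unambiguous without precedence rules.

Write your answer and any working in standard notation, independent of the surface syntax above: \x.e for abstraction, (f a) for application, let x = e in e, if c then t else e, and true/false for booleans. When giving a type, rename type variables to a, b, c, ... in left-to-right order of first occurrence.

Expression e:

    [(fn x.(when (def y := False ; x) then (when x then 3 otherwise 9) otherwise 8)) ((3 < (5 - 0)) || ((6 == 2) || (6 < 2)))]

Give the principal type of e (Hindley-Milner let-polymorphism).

Answer: Int

Trace:
let y : Bool
x : a
  unify a ~ Bool
x : Bool
  unify Bool ~ Bool
  unify Int ~ Int
  unify Int ~ Int
\x._ : Bool -> Int
  unify Int ~ Int
  unify Int ~ Int
  unify Int ~ Int
  unify Int ~ Int
  unify Bool ~ Bool
  unify Int ~ Int
  unify Int ~ Int
  unify Bool ~ Bool
  unify Int ~ Int
  unify Int ~ Int
  unify Bool ~ Bool
  unify Bool ~ Bool
  unify Bool -> Int ~ Bool -> b
  unify Bool ~ Bool
  unify Int ~ b
_ _ : Int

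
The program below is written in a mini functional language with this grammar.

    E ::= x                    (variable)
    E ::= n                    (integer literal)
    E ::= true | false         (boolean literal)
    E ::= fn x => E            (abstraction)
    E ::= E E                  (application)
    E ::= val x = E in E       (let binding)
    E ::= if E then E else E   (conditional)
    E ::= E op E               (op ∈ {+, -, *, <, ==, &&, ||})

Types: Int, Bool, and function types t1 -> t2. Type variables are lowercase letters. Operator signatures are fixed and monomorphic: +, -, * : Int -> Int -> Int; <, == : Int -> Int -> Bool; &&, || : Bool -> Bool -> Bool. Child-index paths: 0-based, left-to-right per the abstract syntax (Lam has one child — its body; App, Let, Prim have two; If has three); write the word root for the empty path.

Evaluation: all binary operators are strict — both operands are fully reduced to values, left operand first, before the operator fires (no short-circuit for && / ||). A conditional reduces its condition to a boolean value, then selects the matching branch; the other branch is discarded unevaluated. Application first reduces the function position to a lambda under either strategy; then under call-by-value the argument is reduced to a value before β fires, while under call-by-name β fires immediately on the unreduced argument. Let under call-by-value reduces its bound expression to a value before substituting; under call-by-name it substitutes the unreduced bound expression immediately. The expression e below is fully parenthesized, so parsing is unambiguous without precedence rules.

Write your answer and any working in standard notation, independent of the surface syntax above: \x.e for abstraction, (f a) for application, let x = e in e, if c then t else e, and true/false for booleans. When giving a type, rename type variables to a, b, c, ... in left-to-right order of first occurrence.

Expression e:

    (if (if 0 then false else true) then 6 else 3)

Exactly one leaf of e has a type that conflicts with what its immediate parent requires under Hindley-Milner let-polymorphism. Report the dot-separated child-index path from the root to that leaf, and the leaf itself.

Working:
  unify Int ~ Bool
  FAIL: mismatch Int ~ Bool

Answer: 0.0 : 0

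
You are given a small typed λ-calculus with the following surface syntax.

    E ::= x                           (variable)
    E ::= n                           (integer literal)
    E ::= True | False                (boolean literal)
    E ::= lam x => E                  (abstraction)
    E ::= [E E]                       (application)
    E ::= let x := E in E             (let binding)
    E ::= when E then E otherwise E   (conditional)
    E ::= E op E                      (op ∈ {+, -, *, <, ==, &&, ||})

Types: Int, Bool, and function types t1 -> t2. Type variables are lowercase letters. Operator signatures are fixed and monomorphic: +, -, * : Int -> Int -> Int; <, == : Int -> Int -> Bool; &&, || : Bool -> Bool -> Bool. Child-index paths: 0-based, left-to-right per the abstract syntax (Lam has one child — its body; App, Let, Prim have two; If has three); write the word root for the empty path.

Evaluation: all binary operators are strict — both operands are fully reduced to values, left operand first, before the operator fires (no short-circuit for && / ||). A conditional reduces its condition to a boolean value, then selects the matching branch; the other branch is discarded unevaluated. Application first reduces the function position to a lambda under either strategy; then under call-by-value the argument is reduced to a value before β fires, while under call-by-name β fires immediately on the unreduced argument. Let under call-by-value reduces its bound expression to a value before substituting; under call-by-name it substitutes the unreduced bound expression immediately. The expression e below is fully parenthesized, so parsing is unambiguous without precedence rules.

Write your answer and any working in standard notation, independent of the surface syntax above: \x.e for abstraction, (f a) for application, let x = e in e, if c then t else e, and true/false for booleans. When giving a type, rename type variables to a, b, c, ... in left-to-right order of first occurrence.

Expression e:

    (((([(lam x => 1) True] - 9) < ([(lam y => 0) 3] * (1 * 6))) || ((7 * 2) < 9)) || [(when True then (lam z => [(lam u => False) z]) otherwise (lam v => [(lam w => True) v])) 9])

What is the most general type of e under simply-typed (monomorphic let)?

Answer: Bool

Derivation:
\x._ : a -> Int
  unify a -> Int ~ Bool -> b
  unify a ~ Bool
  unify Int ~ b
_ _ : Int
  unify Int ~ Int
  unify Int ~ Int
  unify Int ~ Int
\y._ : c -> Int
  unify c -> Int ~ Int -> d
  unify c ~ Int
  unify Int ~ d
_ _ : Int
  unify Int ~ Int
  unify Int ~ Int
  unify Int ~ Int
  unify Int ~ Int
  unify Int ~ Int
  unify Bool ~ Bool
  unify Int ~ Int
  unify Int ~ Int
  unify Int ~ Int
  unify Int ~ Int
  unify Bool ~ Bool
  unify Bool ~ Bool
  unify Bool ~ Bool
\u._ : f -> Bool
z : e
  unify f -> Bool ~ e -> g
  unify f ~ e
  unify Bool ~ g
_ _ : Bool
\z._ : e -> Bool
\w._ : i -> Bool
v : h
  unify i -> Bool ~ h -> j
  unify i ~ h
  unify Bool ~ j
_ _ : Bool
\v._ : h -> Bool
  unify e -> Bool ~ h -> Bool
  unify e ~ h
  unify Bool ~ Bool
  unify h -> Bool ~ Int -> k
  unify h ~ Int
  unify Bool ~ k
_ _ : Bool
  unify Bool ~ Bool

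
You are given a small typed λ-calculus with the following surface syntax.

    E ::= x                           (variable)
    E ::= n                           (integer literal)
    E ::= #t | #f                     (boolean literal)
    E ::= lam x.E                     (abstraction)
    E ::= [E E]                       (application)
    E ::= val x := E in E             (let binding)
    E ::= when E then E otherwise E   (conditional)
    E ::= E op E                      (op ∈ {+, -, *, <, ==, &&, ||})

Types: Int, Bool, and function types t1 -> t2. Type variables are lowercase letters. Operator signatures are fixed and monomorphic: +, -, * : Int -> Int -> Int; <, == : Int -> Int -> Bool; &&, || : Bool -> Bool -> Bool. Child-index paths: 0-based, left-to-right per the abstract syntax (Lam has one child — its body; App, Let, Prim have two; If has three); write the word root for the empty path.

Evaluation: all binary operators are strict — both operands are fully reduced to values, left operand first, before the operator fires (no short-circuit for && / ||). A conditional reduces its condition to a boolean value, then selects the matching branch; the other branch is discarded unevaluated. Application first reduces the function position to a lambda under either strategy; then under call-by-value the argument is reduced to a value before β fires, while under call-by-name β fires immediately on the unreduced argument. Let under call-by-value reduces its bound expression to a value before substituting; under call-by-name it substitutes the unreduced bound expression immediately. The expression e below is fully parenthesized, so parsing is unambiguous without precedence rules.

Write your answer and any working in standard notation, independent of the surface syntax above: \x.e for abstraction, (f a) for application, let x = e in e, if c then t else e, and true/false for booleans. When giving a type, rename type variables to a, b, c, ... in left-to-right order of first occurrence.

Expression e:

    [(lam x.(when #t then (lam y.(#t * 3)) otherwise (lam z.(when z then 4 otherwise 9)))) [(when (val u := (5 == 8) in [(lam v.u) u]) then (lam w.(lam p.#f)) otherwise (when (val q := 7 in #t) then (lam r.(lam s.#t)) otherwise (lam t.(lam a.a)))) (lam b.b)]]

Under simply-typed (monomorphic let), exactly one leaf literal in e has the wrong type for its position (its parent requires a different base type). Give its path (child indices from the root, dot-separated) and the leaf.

Answer: 0.0.1.0.0 : true

Working:
  unify Bool ~ Bool
  unify Bool ~ Int
  FAIL: mismatch Bool ~ Int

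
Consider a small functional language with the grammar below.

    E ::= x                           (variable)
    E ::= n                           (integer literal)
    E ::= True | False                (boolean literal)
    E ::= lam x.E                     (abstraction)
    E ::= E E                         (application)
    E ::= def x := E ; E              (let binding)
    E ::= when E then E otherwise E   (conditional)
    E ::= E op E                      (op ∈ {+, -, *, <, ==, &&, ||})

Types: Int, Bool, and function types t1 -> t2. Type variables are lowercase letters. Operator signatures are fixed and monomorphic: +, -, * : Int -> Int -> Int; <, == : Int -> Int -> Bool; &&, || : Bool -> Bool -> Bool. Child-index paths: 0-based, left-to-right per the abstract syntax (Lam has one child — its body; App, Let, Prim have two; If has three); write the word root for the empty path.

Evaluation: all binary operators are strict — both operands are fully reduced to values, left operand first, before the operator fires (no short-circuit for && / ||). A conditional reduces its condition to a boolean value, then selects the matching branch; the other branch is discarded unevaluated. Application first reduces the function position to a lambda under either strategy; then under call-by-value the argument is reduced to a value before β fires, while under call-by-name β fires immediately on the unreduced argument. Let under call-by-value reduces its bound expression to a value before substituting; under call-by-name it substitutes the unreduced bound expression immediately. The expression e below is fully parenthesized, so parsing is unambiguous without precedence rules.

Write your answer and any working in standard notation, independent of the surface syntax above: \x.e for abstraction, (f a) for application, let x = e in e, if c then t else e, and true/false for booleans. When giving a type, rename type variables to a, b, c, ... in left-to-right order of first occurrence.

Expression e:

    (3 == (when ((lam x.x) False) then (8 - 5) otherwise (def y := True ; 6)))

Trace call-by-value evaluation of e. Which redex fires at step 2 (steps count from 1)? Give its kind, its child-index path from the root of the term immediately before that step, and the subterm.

Answer: if at 1 : (if false then (8 - 5) else (let y = true in 6))

Trace:
step 0: (3 == (if ((\x.x) false) then (8 - 5) else (let y = true in 6)))
step 1: [beta@1.0] (3 == (if false then (8 - 5) else (let y = true in 6)))
step 2: [if@1] (3 == (let y = true in 6))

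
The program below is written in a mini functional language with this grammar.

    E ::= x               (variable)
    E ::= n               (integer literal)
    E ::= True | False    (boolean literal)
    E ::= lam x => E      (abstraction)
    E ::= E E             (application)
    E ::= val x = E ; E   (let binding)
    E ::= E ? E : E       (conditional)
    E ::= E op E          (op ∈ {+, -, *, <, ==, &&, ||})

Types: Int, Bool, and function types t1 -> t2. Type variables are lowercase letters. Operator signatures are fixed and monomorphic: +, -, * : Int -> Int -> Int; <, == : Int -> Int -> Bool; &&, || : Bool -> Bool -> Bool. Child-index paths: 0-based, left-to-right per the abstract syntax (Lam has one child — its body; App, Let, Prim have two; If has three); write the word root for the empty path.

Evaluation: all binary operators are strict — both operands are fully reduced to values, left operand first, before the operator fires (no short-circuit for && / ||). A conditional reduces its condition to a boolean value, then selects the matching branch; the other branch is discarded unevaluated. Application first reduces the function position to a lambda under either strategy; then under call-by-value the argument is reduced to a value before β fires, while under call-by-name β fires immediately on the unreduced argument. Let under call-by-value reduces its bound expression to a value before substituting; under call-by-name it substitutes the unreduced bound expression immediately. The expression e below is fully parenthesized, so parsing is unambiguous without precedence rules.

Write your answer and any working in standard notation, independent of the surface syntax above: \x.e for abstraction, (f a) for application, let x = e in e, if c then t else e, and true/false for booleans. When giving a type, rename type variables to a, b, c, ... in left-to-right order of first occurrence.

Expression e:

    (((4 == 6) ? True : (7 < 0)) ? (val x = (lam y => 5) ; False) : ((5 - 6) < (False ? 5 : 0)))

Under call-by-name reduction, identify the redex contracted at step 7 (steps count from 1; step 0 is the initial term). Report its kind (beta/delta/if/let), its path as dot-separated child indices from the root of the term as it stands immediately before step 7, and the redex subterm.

Derivation:
step 0: (if (if (4 == 6) then true else (7 < 0)) then (let x = (\y.5) in false) else ((5 - 6) < (if false then 5 else 0)))
step 1: [delta@0.0] (if (if false then true else (7 < 0)) then (let x = (\y.5) in false) else ((5 - 6) < (if false then 5 else 0)))
step 2: [if@0] (if (7 < 0) then (let x = (\y.5) in false) else ((5 - 6) < (if false then 5 else 0)))
step 3: [delta@0] (if false then (let x = (\y.5) in false) else ((5 - 6) < (if false then 5 else 0)))
step 4: [if@root] ((5 - 6) < (if false then 5 else 0))
step 5: [delta@0] (-1 < (if false then 5 else 0))
step 6: [if@1] (-1 < 0)
step 7: [delta@root] true

Answer: delta at root : (-1 < 0)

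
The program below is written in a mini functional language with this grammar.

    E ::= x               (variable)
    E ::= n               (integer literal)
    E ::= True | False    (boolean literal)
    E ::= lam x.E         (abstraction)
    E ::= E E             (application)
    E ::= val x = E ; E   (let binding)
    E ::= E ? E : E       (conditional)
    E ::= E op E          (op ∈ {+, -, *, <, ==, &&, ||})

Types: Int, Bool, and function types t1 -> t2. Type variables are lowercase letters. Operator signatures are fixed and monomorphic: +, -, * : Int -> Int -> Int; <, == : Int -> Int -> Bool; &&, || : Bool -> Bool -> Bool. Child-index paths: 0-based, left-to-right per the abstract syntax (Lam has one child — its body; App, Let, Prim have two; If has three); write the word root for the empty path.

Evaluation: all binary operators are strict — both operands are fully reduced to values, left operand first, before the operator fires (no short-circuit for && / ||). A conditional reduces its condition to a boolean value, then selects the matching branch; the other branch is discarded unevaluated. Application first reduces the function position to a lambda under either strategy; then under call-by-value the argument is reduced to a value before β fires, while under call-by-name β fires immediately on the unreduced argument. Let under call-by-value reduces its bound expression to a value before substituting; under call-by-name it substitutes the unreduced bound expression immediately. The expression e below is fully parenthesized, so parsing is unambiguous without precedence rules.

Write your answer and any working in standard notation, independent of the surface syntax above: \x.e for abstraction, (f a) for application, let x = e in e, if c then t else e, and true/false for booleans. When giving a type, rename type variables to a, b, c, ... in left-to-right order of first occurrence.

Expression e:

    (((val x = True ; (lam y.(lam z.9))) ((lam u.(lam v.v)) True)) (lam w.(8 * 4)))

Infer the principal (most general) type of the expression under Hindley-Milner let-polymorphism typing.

Working:
let x : Bool
\z._ : b -> Int
\y._ : a -> b -> Int
v : d
\v._ : d -> d
\u._ : c -> d -> d
  unify c -> d -> d ~ Bool -> e
  unify c ~ Bool
  unify d -> d ~ e
_ _ : d -> d
  unify a -> b -> Int ~ (d -> d) -> f
  unify a ~ d -> d
  unify b -> Int ~ f
_ _ : b -> Int
  unify Int ~ Int
  unify Int ~ Int
\w._ : g -> Int
  unify b -> Int ~ (g -> Int) -> h
  unify b ~ g -> Int
  unify Int ~ h
_ _ : Int

Answer: Int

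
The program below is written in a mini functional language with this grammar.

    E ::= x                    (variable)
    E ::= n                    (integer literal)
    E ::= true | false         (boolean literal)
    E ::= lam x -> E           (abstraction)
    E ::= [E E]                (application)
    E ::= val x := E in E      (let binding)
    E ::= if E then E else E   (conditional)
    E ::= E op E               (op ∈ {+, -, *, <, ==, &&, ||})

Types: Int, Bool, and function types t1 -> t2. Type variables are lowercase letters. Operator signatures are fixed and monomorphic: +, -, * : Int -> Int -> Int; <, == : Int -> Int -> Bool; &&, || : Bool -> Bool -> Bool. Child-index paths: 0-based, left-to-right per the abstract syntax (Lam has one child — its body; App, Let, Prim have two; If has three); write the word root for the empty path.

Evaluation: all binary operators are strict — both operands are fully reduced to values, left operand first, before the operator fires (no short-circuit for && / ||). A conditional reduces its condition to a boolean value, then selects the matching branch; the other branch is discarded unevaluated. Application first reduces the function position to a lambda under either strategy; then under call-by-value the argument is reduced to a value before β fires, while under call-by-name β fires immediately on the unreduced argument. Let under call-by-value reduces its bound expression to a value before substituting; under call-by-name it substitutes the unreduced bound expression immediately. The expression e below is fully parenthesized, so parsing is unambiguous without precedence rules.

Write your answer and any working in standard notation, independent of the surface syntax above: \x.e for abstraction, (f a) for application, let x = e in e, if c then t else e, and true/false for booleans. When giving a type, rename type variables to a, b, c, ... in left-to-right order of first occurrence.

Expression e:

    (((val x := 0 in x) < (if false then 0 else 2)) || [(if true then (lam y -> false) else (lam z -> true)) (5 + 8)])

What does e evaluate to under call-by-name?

Answer: true

Derivation:
step 0: (((let x = 0 in x) < (if false then 0 else 2)) || ((if true then (\y.false) else (\z.true)) (5 + 8)))
step 1: [let@0.0] ((0 < (if false then 0 else 2)) || ((if true then (\y.false) else (\z.true)) (5 + 8)))
step 2: [if@0.1] ((0 < 2) || ((if true then (\y.false) else (\z.true)) (5 + 8)))
step 3: [delta@0] (true || ((if true then (\y.false) else (\z.true)) (5 + 8)))
step 4: [if@1.0] (true || ((\y.false) (5 + 8)))
step 5: [beta@1] (true || false)
step 6: [delta@root] true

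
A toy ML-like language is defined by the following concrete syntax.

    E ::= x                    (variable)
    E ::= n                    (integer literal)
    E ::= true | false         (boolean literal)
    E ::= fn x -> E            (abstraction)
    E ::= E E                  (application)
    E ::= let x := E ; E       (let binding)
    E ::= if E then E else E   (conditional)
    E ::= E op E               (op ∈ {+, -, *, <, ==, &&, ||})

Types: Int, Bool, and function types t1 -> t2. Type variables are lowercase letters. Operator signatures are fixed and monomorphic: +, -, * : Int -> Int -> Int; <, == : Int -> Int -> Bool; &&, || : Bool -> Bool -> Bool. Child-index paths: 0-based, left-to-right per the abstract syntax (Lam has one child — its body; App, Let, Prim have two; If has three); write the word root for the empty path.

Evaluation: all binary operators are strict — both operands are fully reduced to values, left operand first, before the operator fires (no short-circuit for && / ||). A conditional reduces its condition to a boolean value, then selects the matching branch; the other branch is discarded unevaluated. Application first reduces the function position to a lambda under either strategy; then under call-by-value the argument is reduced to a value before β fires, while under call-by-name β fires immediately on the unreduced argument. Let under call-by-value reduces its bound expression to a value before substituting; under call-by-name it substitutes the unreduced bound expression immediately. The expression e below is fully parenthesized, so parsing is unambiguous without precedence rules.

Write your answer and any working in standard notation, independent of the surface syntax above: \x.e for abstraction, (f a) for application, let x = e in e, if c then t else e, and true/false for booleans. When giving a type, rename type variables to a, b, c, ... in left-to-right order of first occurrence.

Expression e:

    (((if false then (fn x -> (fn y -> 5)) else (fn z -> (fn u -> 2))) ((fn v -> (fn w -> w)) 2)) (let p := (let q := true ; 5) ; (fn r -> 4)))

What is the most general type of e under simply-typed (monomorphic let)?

Answer: Int

Trace:
  unify Bool ~ Bool
\y._ : b -> Int
\x._ : a -> b -> Int
\u._ : d -> Int
\z._ : c -> d -> Int
  unify a -> b -> Int ~ c -> d -> Int
  unify a ~ c
  unify b -> Int ~ d -> Int
  unify b ~ d
  unify Int ~ Int
w : f
\w._ : f -> f
\v._ : e -> f -> f
  unify e -> f -> f ~ Int -> g
  unify e ~ Int
  unify f -> f ~ g
_ _ : f -> f
  unify c -> d -> Int ~ (f -> f) -> h
  unify c ~ f -> f
  unify d -> Int ~ h
_ _ : d -> Int
let q : Bool
let p : Int
\r._ : i -> Int
  unify d -> Int ~ (i -> Int) -> j
  unify d ~ i -> Int
  unify Int ~ j
_ _ : Int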